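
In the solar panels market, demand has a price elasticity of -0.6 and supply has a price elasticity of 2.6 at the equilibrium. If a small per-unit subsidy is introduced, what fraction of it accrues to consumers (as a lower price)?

For a small subsidy around the equilibrium, the benefit split depends on the relative slopes, which at a point are proportional to the elasticities.
Buyer share = εs/(εs + |εd|) = 2.6/(2.6 + 0.6) = 0.8125; seller share = |εd|/(εs + |εd|) = 0.1875.

Consumer share = 0.8125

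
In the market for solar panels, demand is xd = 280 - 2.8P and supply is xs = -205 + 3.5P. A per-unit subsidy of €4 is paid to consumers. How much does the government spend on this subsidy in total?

Pre-subsidy: 280 - 2.8P = -205 + 3.5P gives P* = 4850/63, x* = 580/9.
With the rebate, buyers effectively pay Pb = Ps − 4, where Ps is the price sellers receive.
Demand in terms of Ps becomes xd = 280 − 2.8(Ps − 4) = 291.2 - 2.8Ps. Setting this equal to supply: 291.2 - 2.8Ps = -205 + 3.5Ps, so Ps = 1654/21.
Buyers pay Pb = 1654/21 − 4 = 1570/21; x' = -205 + 3.5·(1654/21) = 212/3.
Government outlay = subsidy × quantity = 4 × 212/3 = 848/3.

Government cost = 848/3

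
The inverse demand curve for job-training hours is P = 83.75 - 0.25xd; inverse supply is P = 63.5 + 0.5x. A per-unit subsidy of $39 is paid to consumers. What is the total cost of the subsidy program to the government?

Government cost = $3081

Pre-subsidy: 83.75 - 0.25x = 63.5 + 0.5x gives x* = 27 and P* = 77.
With the rebate, buyers effectively pay Pb = Ps − 39, where Ps is the price sellers receive.
On the curves, Pb = 83.75 - 0.25x and Ps = 63.5 + 0.5x; the wedge Ps − Pb = 39 gives 63.5 + 0.5x − (83.75 - 0.25x) = 39, so x' = 79.
Then Pb = 83.75 − 0.25·79 = 64 and Ps = 63.5 + 0.5·79 = 103.
Government outlay = subsidy × quantity = 39 × 79 = 3081.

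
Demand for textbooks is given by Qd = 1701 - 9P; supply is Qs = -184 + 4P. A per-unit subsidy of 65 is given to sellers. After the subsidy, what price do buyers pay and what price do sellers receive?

Pre-subsidy: 1701 - 9P = -184 + 4P gives P* = 145, Q* = 396.
With the subsidy, sellers receive Ps = Pb + 65 for each unit, where Pb is the price buyers pay.
Supply in terms of Pb becomes Qs = -184 + 4(Pb + 65) = 76 + 4Pb. Setting this equal to demand: 1701 - 9Pb = 76 + 4Pb, so Pb = 125.
Sellers receive Ps = 125 + 65 = 190; Q' = 1701 − 9·125 = 576.

Buyers pay 125; sellers receive 190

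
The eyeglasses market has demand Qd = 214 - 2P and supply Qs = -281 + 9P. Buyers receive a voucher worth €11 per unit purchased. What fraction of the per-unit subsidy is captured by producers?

Pre-subsidy: 214 - 2P = -281 + 9P gives P* = 45, Q* = 124.
With the rebate, buyers effectively pay Pb = Ps − 11, where Ps is the price sellers receive.
Demand in terms of Ps becomes Qd = 214 − 2(Ps − 11) = 236 - 2Ps. Setting this equal to supply: 236 - 2Ps = -281 + 9Ps, so Ps = 47.
Buyers pay Pb = 47 − 11 = 36; Q' = -281 + 9·47 = 142.
Buyers' price falls by P* − Pb = 45 − 36 = 9; sellers' price rises by Ps − P* = 47 − 45 = 2.
So producers capture 2/11 = 2/11 of each unit of subsidy.

Producer share = 2/11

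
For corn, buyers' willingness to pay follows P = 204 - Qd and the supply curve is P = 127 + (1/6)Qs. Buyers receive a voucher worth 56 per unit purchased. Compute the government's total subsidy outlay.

Pre-subsidy: 204 - Q = 127 + (1/6)Q gives Q* = 66 and P* = 138.
With the rebate, buyers effectively pay Pb = Ps − 56, where Ps is the price sellers receive.
On the curves, Pb = 204 - Q and Ps = 127 + (1/6)Q; the wedge Ps − Pb = 56 gives 127 + (1/6)Q − (204 - Q) = 56, so Q' = 114.
Then Pb = 204 − 1·114 = 90 and Ps = 127 + (1/6)·114 = 146.
Government outlay = subsidy × quantity = 56 × 114 = 6384.

Government cost = 6384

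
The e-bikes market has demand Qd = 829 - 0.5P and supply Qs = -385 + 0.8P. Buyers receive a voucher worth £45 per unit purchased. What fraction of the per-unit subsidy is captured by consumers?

Consumer share = 8/13

Pre-subsidy: 829 - 0.5P = -385 + 0.8P gives P* = 12140/13, Q* = 4707/13.
With the rebate, buyers effectively pay Pb = Ps − 45, where Ps is the price sellers receive.
Demand in terms of Ps becomes Qd = 829 − 0.5(Ps − 45) = 851.5 - 0.5Ps. Setting this equal to supply: 851.5 - 0.5Ps = -385 + 0.8Ps, so Ps = 12365/13.
Buyers pay Pb = 12365/13 − 45 = 11780/13; Q' = -385 + 0.8·(12365/13) = 4887/13.
Buyers' price falls by P* − Pb = 12140/13 − 11780/13 = 360/13; sellers' price rises by Ps − P* = 12365/13 − 12140/13 = 225/13.
So consumers capture (360/13)/45 = 8/13 of each unit of subsidy.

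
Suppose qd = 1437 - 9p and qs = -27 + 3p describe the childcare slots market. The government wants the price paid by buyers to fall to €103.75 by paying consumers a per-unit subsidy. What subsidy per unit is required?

Required subsidy s = €73 per unit

At a buyer price of 103.75, quantity demanded is 1437 − 9·103.75 = 503.25.
Sellers supply 503.25 only when they receive ps with -27 + 3·ps = 503.25, i.e. ps = 176.75.
s = ps − pb = 176.75 − 103.75 = 73.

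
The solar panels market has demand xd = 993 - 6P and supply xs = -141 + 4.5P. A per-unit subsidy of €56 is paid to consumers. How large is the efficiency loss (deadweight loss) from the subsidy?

Deadweight loss = €4032

Pre-subsidy: 993 - 6P = -141 + 4.5P gives P* = 108, x* = 345.
With the rebate, buyers effectively pay Pb = Ps − 56, where Ps is the price sellers receive.
Demand in terms of Ps becomes xd = 993 − 6(Ps − 56) = 1329 - 6Ps. Setting this equal to supply: 1329 - 6Ps = -141 + 4.5Ps, so Ps = 140.
Buyers pay Pb = 140 − 56 = 84; x' = -141 + 4.5·140 = 489.
The subsidy expands output by 489 − 345 = 144 past the efficient level; on those units the gap between marginal cost and willingness to pay runs from 0 up to 56.
DWL = ½ × 56 × 144 = 4032.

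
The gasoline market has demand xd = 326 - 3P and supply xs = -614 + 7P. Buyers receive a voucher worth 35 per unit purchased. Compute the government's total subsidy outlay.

Pre-subsidy: 326 - 3P = -614 + 7P gives P* = 94, x* = 44.
With the rebate, buyers effectively pay Pb = Ps − 35, where Ps is the price sellers receive.
Demand in terms of Ps becomes xd = 326 − 3(Ps − 35) = 431 - 3Ps. Setting this equal to supply: 431 - 3Ps = -614 + 7Ps, so Ps = 104.5.
Buyers pay Pb = 104.5 − 35 = 69.5; x' = -614 + 7·104.5 = 117.5.
Government outlay = subsidy × quantity = 35 × 117.5 = 4112.5.

Government cost = 4112.5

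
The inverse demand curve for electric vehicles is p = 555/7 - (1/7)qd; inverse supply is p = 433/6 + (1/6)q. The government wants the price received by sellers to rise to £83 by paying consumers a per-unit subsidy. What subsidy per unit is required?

Required subsidy s = £13 per unit

At a seller price of 83, quantity supplied is -433 + 6·83 = 65.
Buyers absorb 65 only when they pay pb = 555/7 − (1/7)·65 = 70.
s = ps − pb = 83 − 70 = 13.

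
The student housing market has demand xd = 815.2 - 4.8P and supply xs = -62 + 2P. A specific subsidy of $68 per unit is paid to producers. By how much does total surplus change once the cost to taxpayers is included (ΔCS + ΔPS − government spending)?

Pre-subsidy: 815.2 - 4.8P = -62 + 2P gives P* = 129, x* = 196.
With the subsidy, sellers receive Ps = Pb + 68 for each unit, where Pb is the price buyers pay.
Supply in terms of Pb becomes xs = -62 + 2(Pb + 68) = 74 + 2Pb. Setting this equal to demand: 815.2 - 4.8Pb = 74 + 2Pb, so Pb = 109.
Sellers receive Ps = 109 + 68 = 177; x' = 815.2 − 4.8·109 = 292.
ΔCS = ½(196 + 292)(129 − 109) = 4880; ΔPS = ½(196 + 292)(177 − 129) = 11712.
Government spending = 68 × 292 = 19856.
Net change = 4880 + 11712 − 19856 = -3264. The loss equals the DWL triangle ½·68·96.

Net change in total surplus = -$3264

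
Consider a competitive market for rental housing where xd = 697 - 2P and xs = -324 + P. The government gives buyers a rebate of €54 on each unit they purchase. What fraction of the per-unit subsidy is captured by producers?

Pre-subsidy: 697 - 2P = -324 + P gives P* = 1021/3, x* = 49/3.
With the rebate, buyers effectively pay Pb = Ps − 54, where Ps is the price sellers receive.
Demand in terms of Ps becomes xd = 697 − 2(Ps − 54) = 805 - 2Ps. Setting this equal to supply: 805 - 2Ps = -324 + Ps, so Ps = 1129/3.
Buyers pay Pb = 1129/3 − 54 = 967/3; x' = -324 + 1·(1129/3) = 157/3.
Buyers' price falls by P* − Pb = 1021/3 − 967/3 = 18; sellers' price rises by Ps − P* = 1129/3 − 1021/3 = 36.
So producers capture 36/54 = 2/3 of each unit of subsidy.

Producer share = 2/3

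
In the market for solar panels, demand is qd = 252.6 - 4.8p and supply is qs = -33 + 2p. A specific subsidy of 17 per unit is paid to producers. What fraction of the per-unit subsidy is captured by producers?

Pre-subsidy: 252.6 - 4.8p = -33 + 2p gives p* = 42, q* = 51.
With the subsidy, sellers receive ps = pb + 17 for each unit, where pb is the price buyers pay.
Supply in terms of pb becomes qs = -33 + 2(pb + 17) = 1 + 2pb. Setting this equal to demand: 252.6 - 4.8pb = 1 + 2pb, so pb = 37.
Sellers receive ps = 37 + 17 = 54; q' = 252.6 − 4.8·37 = 75.
Buyers' price falls by p* − pb = 42 − 37 = 5; sellers' price rises by ps − p* = 54 − 42 = 12.
So producers capture 12/17 = 12/17 of each unit of subsidy.

Producer share = 12/17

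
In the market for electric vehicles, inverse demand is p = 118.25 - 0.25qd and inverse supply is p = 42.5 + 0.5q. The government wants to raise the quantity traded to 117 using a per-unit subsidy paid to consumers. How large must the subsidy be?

At q = 117, from the demand curve buyers pay pb = 118.25 − 0.25·117 = 89; from the supply curve sellers need ps = 42.5 + 0.5·117 = 101.
The subsidy must fill the gap: s = ps − pb = 101 − 89 = 12.

Required subsidy s = 12 per unit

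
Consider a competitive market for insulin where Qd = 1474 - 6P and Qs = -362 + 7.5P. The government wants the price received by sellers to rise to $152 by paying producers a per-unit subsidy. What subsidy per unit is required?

At a seller price of 152, quantity supplied is -362 + 7.5·152 = 778.
Buyers absorb 778 only when they pay Pb with 1474 − 6·Pb = 778, i.e. Pb = 116.
s = Ps − Pb = 152 − 116 = 36.

Required subsidy s = $36 per unit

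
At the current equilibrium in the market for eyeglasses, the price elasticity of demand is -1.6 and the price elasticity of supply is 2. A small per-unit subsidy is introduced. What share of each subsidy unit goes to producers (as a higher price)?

Producer share = 4/9

For a small subsidy around the equilibrium, the benefit split depends on the relative slopes, which at a point are proportional to the elasticities.
Buyer share = εs/(εs + |εd|) = 2/(2 + 1.6) = 5/9; seller share = |εd|/(εs + |εd|) = 4/9.
So producers capture 4/9 of the subsidy.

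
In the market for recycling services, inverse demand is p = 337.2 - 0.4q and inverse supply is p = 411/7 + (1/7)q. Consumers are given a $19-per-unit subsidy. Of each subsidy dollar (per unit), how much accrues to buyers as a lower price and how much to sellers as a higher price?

Buyers gain $14 per unit; sellers gain $5 per unit

Pre-subsidy: 337.2 - 0.4q = 411/7 + (1/7)q gives q* = 513 and p* = 132.
With the rebate, buyers effectively pay pb = ps − 19, where ps is the price sellers receive.
On the curves, pb = 337.2 - 0.4q and ps = 411/7 + (1/7)q; the wedge ps − pb = 19 gives 411/7 + (1/7)q − (337.2 - 0.4q) = 19, so q' = 548.
Then pb = 337.2 − 0.4·548 = 118 and ps = 411/7 + (1/7)·548 = 137.
Buyers' price falls by p* − pb = 132 − 118 = 14; sellers' price rises by ps − p* = 137 − 132 = 5.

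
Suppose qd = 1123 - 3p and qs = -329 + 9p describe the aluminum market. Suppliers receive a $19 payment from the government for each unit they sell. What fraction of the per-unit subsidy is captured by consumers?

Consumer share = 0.75

Pre-subsidy: 1123 - 3p = -329 + 9p gives p* = 121, q* = 760.
With the subsidy, sellers receive ps = pb + 19 for each unit, where pb is the price buyers pay.
Supply in terms of pb becomes qs = -329 + 9(pb + 19) = -158 + 9pb. Setting this equal to demand: 1123 - 3pb = -158 + 9pb, so pb = 106.75.
Sellers receive ps = 106.75 + 19 = 125.75; q' = 1123 − 3·106.75 = 802.75.
Buyers' price falls by p* − pb = 121 − 106.75 = 14.25; sellers' price rises by ps − p* = 125.75 − 121 = 4.75.
So consumers capture 14.25/19 = 0.75 of each unit of subsidy.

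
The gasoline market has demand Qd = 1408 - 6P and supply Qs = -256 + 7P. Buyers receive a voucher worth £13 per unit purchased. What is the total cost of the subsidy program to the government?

Pre-subsidy: 1408 - 6P = -256 + 7P gives P* = 128, Q* = 640.
With the rebate, buyers effectively pay Pb = Ps − 13, where Ps is the price sellers receive.
Demand in terms of Ps becomes Qd = 1408 − 6(Ps − 13) = 1486 - 6Ps. Setting this equal to supply: 1486 - 6Ps = -256 + 7Ps, so Ps = 134.
Buyers pay Pb = 134 − 13 = 121; Q' = -256 + 7·134 = 682.
Government outlay = subsidy × quantity = 13 × 682 = 8866.

Government cost = £8866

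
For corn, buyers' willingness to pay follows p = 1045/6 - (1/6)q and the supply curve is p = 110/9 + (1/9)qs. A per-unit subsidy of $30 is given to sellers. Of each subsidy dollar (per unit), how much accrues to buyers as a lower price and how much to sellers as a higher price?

Pre-subsidy: 1045/6 - (1/6)q = 110/9 + (1/9)q gives q* = 583 and p* = 77.
With the subsidy, sellers receive ps = pb + 30 for each unit, where pb is the price buyers pay.
On the curves, pb = 1045/6 - (1/6)q and ps = 110/9 + (1/9)q; the wedge ps − pb = 30 gives 110/9 + (1/9)q − (1045/6 - (1/6)q) = 30, so q' = 691.
Then pb = 1045/6 − (1/6)·691 = 59 and ps = 110/9 + (1/9)·691 = 89.
Buyers' price falls by p* − pb = 77 − 59 = 18; sellers' price rises by ps − p* = 89 − 77 = 12.

Buyers gain $18 per unit; sellers gain $12 per unit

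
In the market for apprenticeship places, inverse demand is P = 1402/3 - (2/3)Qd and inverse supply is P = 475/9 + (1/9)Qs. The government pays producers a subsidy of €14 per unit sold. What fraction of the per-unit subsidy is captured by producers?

Pre-subsidy: 1402/3 - (2/3)Q = 475/9 + (1/9)Q gives Q* = 533 and P* = 112.
With the subsidy, sellers receive Ps = Pb + 14 for each unit, where Pb is the price buyers pay.
On the curves, Pb = 1402/3 - (2/3)Q and Ps = 475/9 + (1/9)Q; the wedge Ps − Pb = 14 gives 475/9 + (1/9)Q − (1402/3 - (2/3)Q) = 14, so Q' = 551.
Then Pb = 1402/3 − (2/3)·551 = 100 and Ps = 475/9 + (1/9)·551 = 114.
Buyers' price falls by P* − Pb = 112 − 100 = 12; sellers' price rises by Ps − P* = 114 − 112 = 2.
So producers capture 2/14 = 1/7 of each unit of subsidy.

Producer share = 1/7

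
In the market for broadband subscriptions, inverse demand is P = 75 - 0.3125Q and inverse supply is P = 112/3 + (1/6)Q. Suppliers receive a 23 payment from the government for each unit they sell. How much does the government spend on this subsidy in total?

Government cost = 2912

Pre-subsidy: 75 - 0.3125Q = 112/3 + (1/6)Q gives Q* = 1808/23 and P* = 1160/23.
With the subsidy, sellers receive Ps = Pb + 23 for each unit, where Pb is the price buyers pay.
On the curves, Pb = 75 - 0.3125Q and Ps = 112/3 + (1/6)Q; the wedge Ps − Pb = 23 gives 112/3 + (1/6)Q − (75 - 0.3125Q) = 23, so Q' = 2912/23.
Then Pb = 75 − 0.3125·(2912/23) = 815/23 and Ps = 112/3 + (1/6)·(2912/23) = 1344/23.
Government outlay = subsidy × quantity = 23 × 2912/23 = 2912.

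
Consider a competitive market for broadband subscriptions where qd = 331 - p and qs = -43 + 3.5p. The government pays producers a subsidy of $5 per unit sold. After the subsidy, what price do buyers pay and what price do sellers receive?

Pre-subsidy: 331 - p = -43 + 3.5p gives p* = 748/9, q* = 2231/9.
With the subsidy, sellers receive ps = pb + 5 for each unit, where pb is the price buyers pay.
Supply in terms of pb becomes qs = -43 + 3.5(pb + 5) = -25.5 + 3.5pb. Setting this equal to demand: 331 - pb = -25.5 + 3.5pb, so pb = 713/9.
Sellers receive ps = 713/9 + 5 = 758/9; q' = 331 − 1·(713/9) = 2266/9.

Buyers pay 713/9; sellers receive 758/9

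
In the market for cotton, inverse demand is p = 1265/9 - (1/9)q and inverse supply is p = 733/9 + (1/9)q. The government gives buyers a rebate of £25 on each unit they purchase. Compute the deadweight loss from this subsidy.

Pre-subsidy: 1265/9 - (1/9)q = 733/9 + (1/9)q gives q* = 266 and p* = 111.
With the rebate, buyers effectively pay pb = ps − 25, where ps is the price sellers receive.
On the curves, pb = 1265/9 - (1/9)q and ps = 733/9 + (1/9)q; the wedge ps − pb = 25 gives 733/9 + (1/9)q − (1265/9 - (1/9)q) = 25, so q' = 378.5.
Then pb = 1265/9 − (1/9)·378.5 = 98.5 and ps = 733/9 + (1/9)·378.5 = 123.5.
The subsidy expands output by 378.5 − 266 = 112.5 past the efficient level; on those units the gap between marginal cost and willingness to pay runs from 0 up to 25.
DWL = ½ × 25 × 112.5 = 1406.25.

Deadweight loss = £1406.25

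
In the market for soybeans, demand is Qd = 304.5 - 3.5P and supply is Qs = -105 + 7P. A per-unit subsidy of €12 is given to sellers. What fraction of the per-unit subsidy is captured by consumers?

Pre-subsidy: 304.5 - 3.5P = -105 + 7P gives P* = 39, Q* = 168.
With the subsidy, sellers receive Ps = Pb + 12 for each unit, where Pb is the price buyers pay.
Supply in terms of Pb becomes Qs = -105 + 7(Pb + 12) = -21 + 7Pb. Setting this equal to demand: 304.5 - 3.5Pb = -21 + 7Pb, so Pb = 31.
Sellers receive Ps = 31 + 12 = 43; Q' = 304.5 − 3.5·31 = 196.
Buyers' price falls by P* − Pb = 39 − 31 = 8; sellers' price rises by Ps − P* = 43 − 39 = 4.
So consumers capture 8/12 = 2/3 of each unit of subsidy.

Consumer share = 2/3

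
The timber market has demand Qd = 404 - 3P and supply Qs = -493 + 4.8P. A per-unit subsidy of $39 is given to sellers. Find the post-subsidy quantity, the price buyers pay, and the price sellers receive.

Pre-subsidy: 404 - 3P = -493 + 4.8P gives P* = 115, Q* = 59.
With the subsidy, sellers receive Ps = Pb + 39 for each unit, where Pb is the price buyers pay.
Supply in terms of Pb becomes Qs = -493 + 4.8(Pb + 39) = -305.8 + 4.8Pb. Setting this equal to demand: 404 - 3Pb = -305.8 + 4.8Pb, so Pb = 91.
Sellers receive Ps = 91 + 39 = 130; Q' = 404 − 3·91 = 131.

Q' = 131; buyers pay $91; sellers receive $130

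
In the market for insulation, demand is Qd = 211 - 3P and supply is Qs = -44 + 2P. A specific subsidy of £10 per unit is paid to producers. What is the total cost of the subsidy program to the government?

Pre-subsidy: 211 - 3P = -44 + 2P gives P* = 51, Q* = 58.
With the subsidy, sellers receive Ps = Pb + 10 for each unit, where Pb is the price buyers pay.
Supply in terms of Pb becomes Qs = -44 + 2(Pb + 10) = -24 + 2Pb. Setting this equal to demand: 211 - 3Pb = -24 + 2Pb, so Pb = 47.
Sellers receive Ps = 47 + 10 = 57; Q' = 211 − 3·47 = 70.
Government outlay = subsidy × quantity = 10 × 70 = 700.

Government cost = £700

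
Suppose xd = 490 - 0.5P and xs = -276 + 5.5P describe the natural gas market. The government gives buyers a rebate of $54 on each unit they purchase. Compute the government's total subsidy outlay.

Government cost = $24349.5

Pre-subsidy: 490 - 0.5P = -276 + 5.5P gives P* = 383/3, x* = 2557/6.
With the rebate, buyers effectively pay Pb = Ps − 54, where Ps is the price sellers receive.
Demand in terms of Ps becomes xd = 490 − 0.5(Ps − 54) = 517 - 0.5Ps. Setting this equal to supply: 517 - 0.5Ps = -276 + 5.5Ps, so Ps = 793/6.
Buyers pay Pb = 793/6 − 54 = 469/6; x' = -276 + 5.5·(793/6) = 5411/12.
Government outlay = subsidy × quantity = 54 × 5411/12 = 24349.5.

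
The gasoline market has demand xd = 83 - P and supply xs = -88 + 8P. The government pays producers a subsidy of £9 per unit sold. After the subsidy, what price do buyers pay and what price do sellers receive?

Pre-subsidy: 83 - P = -88 + 8P gives P* = 19, x* = 64.
With the subsidy, sellers receive Ps = Pb + 9 for each unit, where Pb is the price buyers pay.
Supply in terms of Pb becomes xs = -88 + 8(Pb + 9) = -16 + 8Pb. Setting this equal to demand: 83 - Pb = -16 + 8Pb, so Pb = 11.
Sellers receive Ps = 11 + 9 = 20; x' = 83 − 1·11 = 72.

Buyers pay £11; sellers receive £20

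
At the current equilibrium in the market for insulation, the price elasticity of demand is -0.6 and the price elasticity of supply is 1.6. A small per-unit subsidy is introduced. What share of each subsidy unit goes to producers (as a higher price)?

Producer share = 3/11

For a small subsidy around the equilibrium, the benefit split depends on the relative slopes, which at a point are proportional to the elasticities.
Buyer share = εs/(εs + |εd|) = 1.6/(1.6 + 0.6) = 8/11; seller share = |εd|/(εs + |εd|) = 3/11.
So producers capture 3/11 of the subsidy.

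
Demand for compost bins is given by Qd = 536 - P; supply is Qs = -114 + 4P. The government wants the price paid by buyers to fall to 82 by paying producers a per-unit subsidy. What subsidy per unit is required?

At a buyer price of 82, quantity demanded is 536 − 1·82 = 454.
Sellers supply 454 only when they receive Ps with -114 + 4·Ps = 454, i.e. Ps = 142.
s = Ps − Pb = 142 − 82 = 60.

Required subsidy s = 60 per unit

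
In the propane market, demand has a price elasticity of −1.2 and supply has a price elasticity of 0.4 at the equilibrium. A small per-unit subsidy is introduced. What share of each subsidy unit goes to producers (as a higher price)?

For a small subsidy around the equilibrium, the benefit split depends on the relative slopes, which at a point are proportional to the elasticities.
Buyer share = εs/(εs + |εd|) = 0.4/(0.4 + 1.2) = 0.25; seller share = |εd|/(εs + |εd|) = 0.75.
So producers capture 0.75 of the subsidy.

Producer share = 0.75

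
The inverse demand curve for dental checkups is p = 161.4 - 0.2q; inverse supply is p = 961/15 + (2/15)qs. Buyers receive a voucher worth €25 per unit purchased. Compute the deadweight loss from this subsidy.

Deadweight loss = €937.5

Pre-subsidy: 161.4 - 0.2q = 961/15 + (2/15)q gives q* = 292 and p* = 103.
With the rebate, buyers effectively pay pb = ps − 25, where ps is the price sellers receive.
On the curves, pb = 161.4 - 0.2q and ps = 961/15 + (2/15)q; the wedge ps − pb = 25 gives 961/15 + (2/15)q − (161.4 - 0.2q) = 25, so q' = 367.
Then pb = 161.4 − 0.2·367 = 88 and ps = 961/15 + (2/15)·367 = 113.
The subsidy expands output by 367 − 292 = 75 past the efficient level; on those units the gap between marginal cost and willingness to pay runs from 0 up to 25.
DWL = ½ × 25 × 75 = 937.5.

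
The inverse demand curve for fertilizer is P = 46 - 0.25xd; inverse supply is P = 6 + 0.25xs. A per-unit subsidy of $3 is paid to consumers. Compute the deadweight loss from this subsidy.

Pre-subsidy: 46 - 0.25x = 6 + 0.25x gives x* = 80 and P* = 26.
With the rebate, buyers effectively pay Pb = Ps − 3, where Ps is the price sellers receive.
On the curves, Pb = 46 - 0.25x and Ps = 6 + 0.25x; the wedge Ps − Pb = 3 gives 6 + 0.25x − (46 - 0.25x) = 3, so x' = 86.
Then Pb = 46 − 0.25·86 = 24.5 and Ps = 6 + 0.25·86 = 27.5.
The subsidy expands output by 86 − 80 = 6 past the efficient level; on those units the gap between marginal cost and willingness to pay runs from 0 up to 3.
DWL = ½ × 3 × 6 = 9.

Deadweight loss = $9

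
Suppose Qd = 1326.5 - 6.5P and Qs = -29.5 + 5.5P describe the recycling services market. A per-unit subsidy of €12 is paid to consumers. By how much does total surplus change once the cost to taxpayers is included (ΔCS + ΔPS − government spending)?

Pre-subsidy: 1326.5 - 6.5P = -29.5 + 5.5P gives P* = 113, Q* = 592.
With the rebate, buyers effectively pay Pb = Ps − 12, where Ps is the price sellers receive.
Demand in terms of Ps becomes Qd = 1326.5 − 6.5(Ps − 12) = 1404.5 - 6.5Ps. Setting this equal to supply: 1404.5 - 6.5Ps = -29.5 + 5.5Ps, so Ps = 119.5.
Buyers pay Pb = 119.5 − 12 = 107.5; Q' = -29.5 + 5.5·119.5 = 627.75.
ΔCS = ½(592 + 627.75)(113 − 107.5) = 3354.3125; ΔPS = ½(592 + 627.75)(119.5 − 113) = 3964.1875.
Government spending = 12 × 627.75 = 7533.
Net change = 3354.3125 + 3964.1875 − 7533 = -214.5. The loss equals the DWL triangle ½·12·35.75.

Net change in total surplus = -€214.5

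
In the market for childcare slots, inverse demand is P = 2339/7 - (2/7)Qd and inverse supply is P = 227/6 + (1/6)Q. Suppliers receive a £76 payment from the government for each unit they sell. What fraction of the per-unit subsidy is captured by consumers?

Pre-subsidy: 2339/7 - (2/7)Q = 227/6 + (1/6)Q gives Q* = 655 and P* = 147.
With the subsidy, sellers receive Ps = Pb + 76 for each unit, where Pb is the price buyers pay.
On the curves, Pb = 2339/7 - (2/7)Q and Ps = 227/6 + (1/6)Q; the wedge Ps − Pb = 76 gives 227/6 + (1/6)Q − (2339/7 - (2/7)Q) = 76, so Q' = 823.
Then Pb = 2339/7 − (2/7)·823 = 99 and Ps = 227/6 + (1/6)·823 = 175.
Buyers' price falls by P* − Pb = 147 − 99 = 48; sellers' price rises by Ps − P* = 175 − 147 = 28.
So consumers capture 48/76 = 12/19 of each unit of subsidy.

Consumer share = 12/19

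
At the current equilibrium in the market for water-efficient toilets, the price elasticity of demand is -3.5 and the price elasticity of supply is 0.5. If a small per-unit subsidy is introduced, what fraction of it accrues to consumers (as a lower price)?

For a small subsidy around the equilibrium, the benefit split depends on the relative slopes, which at a point are proportional to the elasticities.
Buyer share = εs/(εs + |εd|) = 0.5/(0.5 + 3.5) = 0.125; seller share = |εd|/(εs + |εd|) = 0.875.

Consumer share = 0.125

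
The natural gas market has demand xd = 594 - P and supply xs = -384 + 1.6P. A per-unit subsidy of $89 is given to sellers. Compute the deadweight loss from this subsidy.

Deadweight loss = 31684/13

Pre-subsidy: 594 - P = -384 + 1.6P gives P* = 4890/13, x* = 2832/13.
With the subsidy, sellers receive Ps = Pb + 89 for each unit, where Pb is the price buyers pay.
Supply in terms of Pb becomes xs = -384 + 1.6(Pb + 89) = -241.6 + 1.6Pb. Setting this equal to demand: 594 - Pb = -241.6 + 1.6Pb, so Pb = 4178/13.
Sellers receive Ps = 4178/13 + 89 = 5335/13; x' = 594 − 1·(4178/13) = 3544/13.
The subsidy expands output by 3544/13 − 2832/13 = 712/13 past the efficient level; on those units the gap between marginal cost and willingness to pay runs from 0 up to 89.
DWL = ½ × 89 × 712/13 = 31684/13.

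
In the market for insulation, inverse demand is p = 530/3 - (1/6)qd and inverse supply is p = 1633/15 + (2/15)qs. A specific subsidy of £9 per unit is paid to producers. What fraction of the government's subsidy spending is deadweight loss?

Pre-subsidy: 530/3 - (1/6)q = 1633/15 + (2/15)q gives q* = 226 and p* = 139.
With the subsidy, sellers receive ps = pb + 9 for each unit, where pb is the price buyers pay.
On the curves, pb = 530/3 - (1/6)q and ps = 1633/15 + (2/15)q; the wedge ps − pb = 9 gives 1633/15 + (2/15)q − (530/3 - (1/6)q) = 9, so q' = 256.
Then pb = 530/3 − (1/6)·256 = 134 and ps = 1633/15 + (2/15)·256 = 143.
ΔCS = ½(226 + 256)(139 − 134) = 1205; ΔPS = ½(226 + 256)(143 − 139) = 964.
Government spending = 9 × 256 = 2304.
DWL = ½ × 9 × (256 − 226) = 135; fraction = 135 / 2304 = 0.05859375.

DWL / government spending = 0.05859375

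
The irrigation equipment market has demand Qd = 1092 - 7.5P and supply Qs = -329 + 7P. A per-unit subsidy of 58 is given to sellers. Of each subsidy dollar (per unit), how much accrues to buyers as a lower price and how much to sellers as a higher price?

Pre-subsidy: 1092 - 7.5P = -329 + 7P gives P* = 98, Q* = 357.
With the subsidy, sellers receive Ps = Pb + 58 for each unit, where Pb is the price buyers pay.
Supply in terms of Pb becomes Qs = -329 + 7(Pb + 58) = 77 + 7Pb. Setting this equal to demand: 1092 - 7.5Pb = 77 + 7Pb, so Pb = 70.
Sellers receive Ps = 70 + 58 = 128; Q' = 1092 − 7.5·70 = 567.
Buyers' price falls by P* − Pb = 98 − 70 = 28; sellers' price rises by Ps − P* = 128 − 98 = 30.

Buyers gain 28 per unit; sellers gain 30 per unit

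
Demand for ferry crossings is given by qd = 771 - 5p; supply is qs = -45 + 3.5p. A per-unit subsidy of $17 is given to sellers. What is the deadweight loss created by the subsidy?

Deadweight loss = $297.5

Pre-subsidy: 771 - 5p = -45 + 3.5p gives p* = 96, q* = 291.
With the subsidy, sellers receive ps = pb + 17 for each unit, where pb is the price buyers pay.
Supply in terms of pb becomes qs = -45 + 3.5(pb + 17) = 14.5 + 3.5pb. Setting this equal to demand: 771 - 5pb = 14.5 + 3.5pb, so pb = 89.
Sellers receive ps = 89 + 17 = 106; q' = 771 − 5·89 = 326.
The subsidy expands output by 326 − 291 = 35 past the efficient level; on those units the gap between marginal cost and willingness to pay runs from 0 up to 17.
DWL = ½ × 17 × 35 = 297.5.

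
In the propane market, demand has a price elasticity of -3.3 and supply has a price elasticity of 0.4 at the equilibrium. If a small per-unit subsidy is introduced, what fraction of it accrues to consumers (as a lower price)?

For a small subsidy around the equilibrium, the benefit split depends on the relative slopes, which at a point are proportional to the elasticities.
Buyer share = εs/(εs + |εd|) = 0.4/(0.4 + 3.3) = 4/37; seller share = |εd|/(εs + |εd|) = 33/37.

Consumer share = 4/37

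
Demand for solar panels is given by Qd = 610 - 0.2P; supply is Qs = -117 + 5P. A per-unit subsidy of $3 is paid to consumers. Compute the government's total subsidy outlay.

Government cost = 22722/13

Pre-subsidy: 610 - 0.2P = -117 + 5P gives P* = 3635/26, Q* = 15133/26.
With the rebate, buyers effectively pay Pb = Ps − 3, where Ps is the price sellers receive.
Demand in terms of Ps becomes Qd = 610 − 0.2(Ps − 3) = 610.6 - 0.2Ps. Setting this equal to supply: 610.6 - 0.2Ps = -117 + 5Ps, so Ps = 1819/13.
Buyers pay Pb = 1819/13 − 3 = 1780/13; Q' = -117 + 5·(1819/13) = 7574/13.
Government outlay = subsidy × quantity = 3 × 7574/13 = 22722/13.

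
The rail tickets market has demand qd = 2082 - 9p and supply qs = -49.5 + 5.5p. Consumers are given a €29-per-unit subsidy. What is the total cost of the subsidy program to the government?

Pre-subsidy: 2082 - 9p = -49.5 + 5.5p gives p* = 147, q* = 759.
With the rebate, buyers effectively pay pb = ps − 29, where ps is the price sellers receive.
Demand in terms of ps becomes qd = 2082 − 9(ps − 29) = 2343 - 9ps. Setting this equal to supply: 2343 - 9ps = -49.5 + 5.5ps, so ps = 165.
Buyers pay pb = 165 − 29 = 136; q' = -49.5 + 5.5·165 = 858.
Government outlay = subsidy × quantity = 29 × 858 = 24882.

Government cost = €24882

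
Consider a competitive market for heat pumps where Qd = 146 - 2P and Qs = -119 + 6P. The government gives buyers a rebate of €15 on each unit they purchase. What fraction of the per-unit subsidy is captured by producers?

Producer share = 0.25

Pre-subsidy: 146 - 2P = -119 + 6P gives P* = 33.125, Q* = 79.75.
With the rebate, buyers effectively pay Pb = Ps − 15, where Ps is the price sellers receive.
Demand in terms of Ps becomes Qd = 146 − 2(Ps − 15) = 176 - 2Ps. Setting this equal to supply: 176 - 2Ps = -119 + 6Ps, so Ps = 36.875.
Buyers pay Pb = 36.875 − 15 = 21.875; Q' = -119 + 6·36.875 = 102.25.
Buyers' price falls by P* − Pb = 33.125 − 21.875 = 11.25; sellers' price rises by Ps − P* = 36.875 − 33.125 = 3.75.
So producers capture 3.75/15 = 0.25 of each unit of subsidy.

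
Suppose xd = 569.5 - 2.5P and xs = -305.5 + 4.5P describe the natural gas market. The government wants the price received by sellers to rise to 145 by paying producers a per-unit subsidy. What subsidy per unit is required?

At a seller price of 145, quantity supplied is -305.5 + 4.5·145 = 347.
Buyers absorb 347 only when they pay Pb with 569.5 − 2.5·Pb = 347, i.e. Pb = 89.
s = Ps − Pb = 145 − 89 = 56.

Required subsidy s = 56 per unit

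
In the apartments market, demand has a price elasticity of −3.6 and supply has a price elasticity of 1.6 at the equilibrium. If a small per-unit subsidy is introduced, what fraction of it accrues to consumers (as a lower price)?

Consumer share = 4/13

For a small subsidy around the equilibrium, the benefit split depends on the relative slopes, which at a point are proportional to the elasticities.
Buyer share = εs/(εs + |εd|) = 1.6/(1.6 + 3.6) = 4/13; seller share = |εd|/(εs + |εd|) = 9/13.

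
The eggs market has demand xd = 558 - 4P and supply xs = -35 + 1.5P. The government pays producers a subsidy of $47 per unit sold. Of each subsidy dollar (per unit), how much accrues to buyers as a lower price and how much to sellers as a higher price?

Pre-subsidy: 558 - 4P = -35 + 1.5P gives P* = 1186/11, x* = 1394/11.
With the subsidy, sellers receive Ps = Pb + 47 for each unit, where Pb is the price buyers pay.
Supply in terms of Pb becomes xs = -35 + 1.5(Pb + 47) = 35.5 + 1.5Pb. Setting this equal to demand: 558 - 4Pb = 35.5 + 1.5Pb, so Pb = 95.
Sellers receive Ps = 95 + 47 = 142; x' = 558 − 4·95 = 178.
Buyers' price falls by P* − Pb = 1186/11 − 95 = 141/11; sellers' price rises by Ps − P* = 142 − 1186/11 = 376/11.

Buyers gain 141/11 per unit; sellers gain 376/11 per unit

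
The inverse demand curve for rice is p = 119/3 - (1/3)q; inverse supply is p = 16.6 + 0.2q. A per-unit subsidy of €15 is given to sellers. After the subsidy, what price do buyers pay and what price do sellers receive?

Pre-subsidy: 119/3 - (1/3)q = 16.6 + 0.2q gives q* = 43.25 and p* = 25.25.
With the subsidy, sellers receive ps = pb + 15 for each unit, where pb is the price buyers pay.
On the curves, pb = 119/3 - (1/3)q and ps = 16.6 + 0.2q; the wedge ps − pb = 15 gives 16.6 + 0.2q − (119/3 - (1/3)q) = 15, so q' = 71.375.
Then pb = 119/3 − (1/3)·71.375 = 15.875 and ps = 16.6 + 0.2·71.375 = 30.875.

Buyers pay €15.875; sellers receive €30.875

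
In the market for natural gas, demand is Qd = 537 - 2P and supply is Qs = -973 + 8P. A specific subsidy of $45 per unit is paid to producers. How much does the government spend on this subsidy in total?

Pre-subsidy: 537 - 2P = -973 + 8P gives P* = 151, Q* = 235.
With the subsidy, sellers receive Ps = Pb + 45 for each unit, where Pb is the price buyers pay.
Supply in terms of Pb becomes Qs = -973 + 8(Pb + 45) = -613 + 8Pb. Setting this equal to demand: 537 - 2Pb = -613 + 8Pb, so Pb = 115.
Sellers receive Ps = 115 + 45 = 160; Q' = 537 − 2·115 = 307.
Government outlay = subsidy × quantity = 45 × 307 = 13815.

Government cost = $13815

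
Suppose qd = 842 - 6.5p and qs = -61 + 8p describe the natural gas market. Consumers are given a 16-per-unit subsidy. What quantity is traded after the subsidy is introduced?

q' = 14343/29

Pre-subsidy: 842 - 6.5p = -61 + 8p gives p* = 1806/29, q* = 12679/29.
With the rebate, buyers effectively pay pb = ps − 16, where ps is the price sellers receive.
Demand in terms of ps becomes qd = 842 − 6.5(ps − 16) = 946 - 6.5ps. Setting this equal to supply: 946 - 6.5ps = -61 + 8ps, so ps = 2014/29.
Buyers pay pb = 2014/29 − 16 = 1550/29; q' = -61 + 8·(2014/29) = 14343/29.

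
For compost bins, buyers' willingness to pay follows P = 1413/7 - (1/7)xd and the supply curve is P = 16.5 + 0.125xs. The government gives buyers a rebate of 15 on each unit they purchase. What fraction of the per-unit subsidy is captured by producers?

Producer share = 7/15

Pre-subsidy: 1413/7 - (1/7)x = 16.5 + 0.125x gives x* = 692 and P* = 103.
With the rebate, buyers effectively pay Pb = Ps − 15, where Ps is the price sellers receive.
On the curves, Pb = 1413/7 - (1/7)x and Ps = 16.5 + 0.125x; the wedge Ps − Pb = 15 gives 16.5 + 0.125x − (1413/7 - (1/7)x) = 15, so x' = 748.
Then Pb = 1413/7 − (1/7)·748 = 95 and Ps = 16.5 + 0.125·748 = 110.
Buyers' price falls by P* − Pb = 103 − 95 = 8; sellers' price rises by Ps − P* = 110 − 103 = 7.
So producers capture 7/15 = 7/15 of each unit of subsidy.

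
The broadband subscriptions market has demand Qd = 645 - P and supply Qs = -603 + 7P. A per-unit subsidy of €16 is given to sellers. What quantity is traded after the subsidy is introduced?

Pre-subsidy: 645 - P = -603 + 7P gives P* = 156, Q* = 489.
With the subsidy, sellers receive Ps = Pb + 16 for each unit, where Pb is the price buyers pay.
Supply in terms of Pb becomes Qs = -603 + 7(Pb + 16) = -491 + 7Pb. Setting this equal to demand: 645 - Pb = -491 + 7Pb, so Pb = 142.
Sellers receive Ps = 142 + 16 = 158; Q' = 645 − 1·142 = 503.

Q' = 503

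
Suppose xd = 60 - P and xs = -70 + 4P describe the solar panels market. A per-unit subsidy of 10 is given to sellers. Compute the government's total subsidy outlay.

Pre-subsidy: 60 - P = -70 + 4P gives P* = 26, x* = 34.
With the subsidy, sellers receive Ps = Pb + 10 for each unit, where Pb is the price buyers pay.
Supply in terms of Pb becomes xs = -70 + 4(Pb + 10) = -30 + 4Pb. Setting this equal to demand: 60 - Pb = -30 + 4Pb, so Pb = 18.
Sellers receive Ps = 18 + 10 = 28; x' = 60 − 1·18 = 42.
Government outlay = subsidy × quantity = 10 × 42 = 420.

Government cost = 420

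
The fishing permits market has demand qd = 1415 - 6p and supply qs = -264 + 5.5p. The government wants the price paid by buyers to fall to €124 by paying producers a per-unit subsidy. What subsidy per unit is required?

At a buyer price of 124, quantity demanded is 1415 − 6·124 = 671.
Sellers supply 671 only when they receive ps with -264 + 5.5·ps = 671, i.e. ps = 170.
s = ps − pb = 170 − 124 = 46.

Required subsidy s = €46 per unit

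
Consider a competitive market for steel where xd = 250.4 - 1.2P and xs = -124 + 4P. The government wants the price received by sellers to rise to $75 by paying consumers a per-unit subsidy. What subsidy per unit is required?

Required subsidy s = $13 per unit

At a seller price of 75, quantity supplied is -124 + 4·75 = 176.
Buyers absorb 176 only when they pay Pb with 250.4 − 1.2·Pb = 176, i.e. Pb = 62.
s = Ps − Pb = 75 − 62 = 13.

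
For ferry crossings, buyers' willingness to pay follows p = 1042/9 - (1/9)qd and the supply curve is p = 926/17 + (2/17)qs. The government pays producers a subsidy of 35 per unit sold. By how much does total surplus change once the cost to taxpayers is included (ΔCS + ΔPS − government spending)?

Pre-subsidy: 1042/9 - (1/9)q = 926/17 + (2/17)q gives q* = 268 and p* = 86.
With the subsidy, sellers receive ps = pb + 35 for each unit, where pb is the price buyers pay.
On the curves, pb = 1042/9 - (1/9)q and ps = 926/17 + (2/17)q; the wedge ps − pb = 35 gives 926/17 + (2/17)q − (1042/9 - (1/9)q) = 35, so q' = 421.
Then pb = 1042/9 − (1/9)·421 = 69 and ps = 926/17 + (2/17)·421 = 104.
ΔCS = ½(268 + 421)(86 − 69) = 5856.5; ΔPS = ½(268 + 421)(104 − 86) = 6201.
Government spending = 35 × 421 = 14735.
Net change = 5856.5 + 6201 − 14735 = -2677.5. The loss equals the DWL triangle ½·35·153.

Net change in total surplus = -2677.5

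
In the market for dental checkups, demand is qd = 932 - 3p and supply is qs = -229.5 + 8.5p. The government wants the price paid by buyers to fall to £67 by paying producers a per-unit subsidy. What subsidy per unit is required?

Required subsidy s = £46 per unit

At a buyer price of 67, quantity demanded is 932 − 3·67 = 731.
Sellers supply 731 only when they receive ps with -229.5 + 8.5·ps = 731, i.e. ps = 113.
s = ps − pb = 113 − 67 = 46.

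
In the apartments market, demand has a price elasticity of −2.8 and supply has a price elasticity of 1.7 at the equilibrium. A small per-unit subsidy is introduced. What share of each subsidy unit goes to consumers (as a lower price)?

For a small subsidy around the equilibrium, the benefit split depends on the relative slopes, which at a point are proportional to the elasticities.
Buyer share = εs/(εs + |εd|) = 1.7/(1.7 + 2.8) = 17/45; seller share = |εd|/(εs + |εd|) = 28/45.

Consumer share = 17/45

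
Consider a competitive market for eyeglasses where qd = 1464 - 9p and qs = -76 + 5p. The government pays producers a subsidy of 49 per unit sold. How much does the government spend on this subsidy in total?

Government cost = 30943.5

Pre-subsidy: 1464 - 9p = -76 + 5p gives p* = 110, q* = 474.
With the subsidy, sellers receive ps = pb + 49 for each unit, where pb is the price buyers pay.
Supply in terms of pb becomes qs = -76 + 5(pb + 49) = 169 + 5pb. Setting this equal to demand: 1464 - 9pb = 169 + 5pb, so pb = 92.5.
Sellers receive ps = 92.5 + 49 = 141.5; q' = 1464 − 9·92.5 = 631.5.
Government outlay = subsidy × quantity = 49 × 631.5 = 30943.5.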